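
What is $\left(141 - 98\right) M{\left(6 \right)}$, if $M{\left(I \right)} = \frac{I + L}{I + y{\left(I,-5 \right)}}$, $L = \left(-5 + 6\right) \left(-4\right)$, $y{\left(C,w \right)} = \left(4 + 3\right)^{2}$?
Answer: $\frac{86}{55} \approx 1.5636$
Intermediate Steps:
$y{\left(C,w \right)} = 49$ ($y{\left(C,w \right)} = 7^{2} = 49$)
$L = -4$ ($L = 1 \left(-4\right) = -4$)
$M{\left(I \right)} = \frac{-4 + I}{49 + I}$ ($M{\left(I \right)} = \frac{I - 4}{I + 49} = \frac{-4 + I}{49 + I}$)
$\left(141 - 98\right) M{\left(6 \right)} = \left(141 - 98\right) \frac{-4 + 6}{49 + 6} = 43 \cdot \frac{1}{55} \cdot 2 = 43 \cdot \frac{2}{55} = \frac{86}{55}$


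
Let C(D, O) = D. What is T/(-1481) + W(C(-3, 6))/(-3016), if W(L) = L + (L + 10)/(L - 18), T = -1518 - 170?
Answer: 7643917/6700044 ≈ 1.1409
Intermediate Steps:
T = -1688
W(L) = L + (10 + L)/(-18 + L)
T/(-1481) + W(C(-3, 6))/(-3016) = -1688/(-1481) + ((10 + (-3)² - 17*(-3))/(-18 - 3))/(-3016) = -1688*(-1/1481) + ((10 + 9 + 51)/(-21))*(-1/3016) = 1688/1481 - 1/21*70*(-1/3016) = 1688/1481 - 10/3*(-1/3016) = 1688/1481 + 5/4524 = 7643917/6700044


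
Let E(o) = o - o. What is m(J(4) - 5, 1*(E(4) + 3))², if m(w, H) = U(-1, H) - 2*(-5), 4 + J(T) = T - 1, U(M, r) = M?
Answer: 81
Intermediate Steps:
E(o) = 0
J(T) = -5 + T (J(T) = -4 + (T - 1) = -4 + (-1 + T) = -5 + T)
m(w, H) = 9 (m(w, H) = -1 - 2*(-5) = -1 + 10 = 9)
m(J(4) - 5, 1*(E(4) + 3))² = 9² = 81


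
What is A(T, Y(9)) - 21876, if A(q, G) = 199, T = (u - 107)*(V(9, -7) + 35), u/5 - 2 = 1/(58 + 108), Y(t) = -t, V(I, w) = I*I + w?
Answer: -21677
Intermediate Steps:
V(I, w) = w + I**2 (V(I, w) = I**2 + w = w + I**2)
u = 1665/166 (u = 10 + 5/(58 + 108) = 10 + 5/166 = 1665/166 ≈ 10.030)
T = -1754573/166 (T = (1665/166 - 107)*((-7 + 9**2) + 35) = -16097*((-7 + 81) + 35)/166 = -16097*(74 + 35)/166 = -16097/166*109 = -1754573/166 ≈ -10570.)
A(T, Y(9)) - 21876 = 199 - 21876 = -21677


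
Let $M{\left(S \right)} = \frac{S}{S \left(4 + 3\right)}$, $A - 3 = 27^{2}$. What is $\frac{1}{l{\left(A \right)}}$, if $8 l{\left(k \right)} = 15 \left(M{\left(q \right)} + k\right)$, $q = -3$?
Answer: $\frac{56}{76875} \approx 0.00072846$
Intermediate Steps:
$A = 732$ ($A = 3 + 27^{2} = 3 + 729 = 732$)
$M{\left(S \right)} = \frac{1}{7}$ ($M{\left(S \right)} = \frac{S}{S 7} = \frac{S}{7 S} = S \frac{1}{7 S} = \frac{1}{7}$)
$l{\left(k \right)} = \frac{15}{56} + \frac{15 k}{8}$ ($l{\left(k \right)} = \frac{15 \left(\frac{1}{7} + k\right)}{8} = \frac{\frac{15}{7} + 15 k}{8} = \frac{15}{56} + \frac{15 k}{8}$)
$\frac{1}{l{\left(A \right)}} = \frac{1}{\frac{15}{56} + \frac{15}{8} \cdot 732} = \frac{1}{\frac{15}{56} + \frac{2745}{2}} = \frac{1}{\frac{76875}{56}} = \frac{56}{76875}$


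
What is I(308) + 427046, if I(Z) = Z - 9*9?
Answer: 427273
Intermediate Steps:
I(Z) = -81 + Z (I(Z) = Z - 81 = -81 + Z)
I(308) + 427046 = (-81 + 308) + 427046 = 227 + 427046 = 427273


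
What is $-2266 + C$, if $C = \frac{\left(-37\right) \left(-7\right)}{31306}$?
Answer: $- \frac{70939137}{31306} \approx -2266.0$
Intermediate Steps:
$C = \frac{259}{31306}$ ($C = 259 \cdot \frac{1}{31306} = \frac{259}{31306} \approx 0.0082732$)
$-2266 + C = -2266 + \frac{259}{31306} = - \frac{70939137}{31306}$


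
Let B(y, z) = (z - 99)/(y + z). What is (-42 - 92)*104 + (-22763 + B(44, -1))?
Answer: -1578157/43 ≈ -36701.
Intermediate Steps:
B(y, z) = (-99 + z)/(y + z)
(-42 - 92)*104 + (-22763 + B(44, -1)) = (-42 - 92)*104 + (-22763 + (-99 - 1)/(44 - 1)) = -134*104 + (-22763 - 100/43) = -13936 + (-22763 + (1/43)*(-100)) = -13936 + (-22763 - 100/43) = -13936 - 978909/43 = -1578157/43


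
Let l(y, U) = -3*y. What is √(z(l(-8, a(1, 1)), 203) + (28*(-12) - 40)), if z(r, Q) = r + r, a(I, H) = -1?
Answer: 2*I*√82 ≈ 18.111*I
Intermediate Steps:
z(r, Q) = 2*r
√(z(l(-8, a(1, 1)), 203) + (28*(-12) - 40)) = √(2*(-3*(-8)) + (28*(-12) - 40)) = √(2*24 + (-336 - 40)) = √(48 - 376) = √(-328) = 2*I*√82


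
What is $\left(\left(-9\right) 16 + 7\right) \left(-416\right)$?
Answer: $56992$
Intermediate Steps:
$\left(\left(-9\right) 16 + 7\right) \left(-416\right) = \left(-144 + 7\right) \left(-416\right) = \left(-137\right) \left(-416\right) = 56992$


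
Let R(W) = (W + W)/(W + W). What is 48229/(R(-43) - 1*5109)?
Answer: -48229/5108 ≈ -9.4418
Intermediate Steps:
R(W) = 1 (R(W) = (2*W)/((2*W)) = (2*W)*(1/(2*W)) = 1)
48229/(R(-43) - 1*5109) = 48229/(1 - 1*5109) = 48229/(1 - 5109) = 48229/(-5108) = 48229*(-1/5108) = -48229/5108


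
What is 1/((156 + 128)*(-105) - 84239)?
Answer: -1/114059 ≈ -8.7674e-6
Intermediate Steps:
1/((156 + 128)*(-105) - 84239) = 1/(284*(-105) - 84239) = 1/(-29820 - 84239) = 1/(-114059) = -1/114059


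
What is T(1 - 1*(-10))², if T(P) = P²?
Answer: 14641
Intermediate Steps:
T(1 - 1*(-10))² = ((1 - 1*(-10))²)² = ((1 + 10)²)² = (11²)² = 121² = 14641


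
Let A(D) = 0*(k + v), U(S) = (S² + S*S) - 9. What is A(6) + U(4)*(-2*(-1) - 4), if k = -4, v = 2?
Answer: -46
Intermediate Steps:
U(S) = -9 + 2*S² (U(S) = (S² + S²) - 9 = 2*S² - 9 = -9 + 2*S²)
A(D) = 0 (A(D) = 0*(-4 + 2) = 0*(-2) = 0)
A(6) + U(4)*(-2*(-1) - 4) = 0 + (-9 + 2*4²)*(-2*(-1) - 4) = 0 + (-9 + 2*16)*(2 - 4) = 0 + (-9 + 32)*(-2) = 0 + 23*(-2) = 0 - 46 = -46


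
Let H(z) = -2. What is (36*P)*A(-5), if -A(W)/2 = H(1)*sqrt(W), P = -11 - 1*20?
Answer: -4464*I*sqrt(5) ≈ -9981.8*I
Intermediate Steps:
P = -31 (P = -11 - 20 = -31)
A(W) = 4*sqrt(W) (A(W) = -(-4)*sqrt(W) = 4*sqrt(W))
(36*P)*A(-5) = (36*(-31))*(4*sqrt(-5)) = -4464*I*sqrt(5)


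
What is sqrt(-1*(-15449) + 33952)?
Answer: 3*sqrt(5489) ≈ 222.26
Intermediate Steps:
sqrt(-1*(-15449) + 33952) = sqrt(15449 + 33952) = sqrt(49401) = 3*sqrt(5489)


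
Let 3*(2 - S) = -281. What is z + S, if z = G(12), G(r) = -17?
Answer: 236/3 ≈ 78.667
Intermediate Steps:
S = 287/3 (S = 2 - ⅓*(-281) = 2 + 281/3 = 287/3 ≈ 95.667)
z = -17
z + S = -17 + 287/3 = 236/3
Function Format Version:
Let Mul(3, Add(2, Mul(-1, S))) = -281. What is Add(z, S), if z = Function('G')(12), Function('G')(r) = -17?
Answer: Rational(236, 3) ≈ 78.667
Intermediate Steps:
S = Rational(287, 3) (S = Add(2, Mul(Rational(-1, 3), -281)) = Add(2, Rational(281, 3)) = Rational(287, 3) ≈ 95.667)
z = -17
Add(z, S) = Add(-17, Rational(287, 3)) = Rational(236, 3)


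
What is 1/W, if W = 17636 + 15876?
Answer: 1/33512 ≈ 2.9840e-5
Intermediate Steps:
W = 33512
1/W = 1/33512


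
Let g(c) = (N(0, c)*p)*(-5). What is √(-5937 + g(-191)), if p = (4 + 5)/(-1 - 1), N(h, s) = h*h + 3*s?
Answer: I*√75318/2 ≈ 137.22*I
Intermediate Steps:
N(h, s) = h² + 3*s
p = -9/2 (p = 9/(-2) = 9*(-½) = -9/2 ≈ -4.5000)
g(c) = 135*c/2 (g(c) = ((0² + 3*c)*(-9/2))*(-5) = ((0 + 3*c)*(-9/2))*(-5) = ((3*c)*(-9/2))*(-5) = -27*c/2*(-5) = 135*c/2)
√(-5937 + g(-191)) = √(-5937 + (135/2)*(-191)) = √(-5937 - 25785/2) = √(-37659/2) = I*√75318/2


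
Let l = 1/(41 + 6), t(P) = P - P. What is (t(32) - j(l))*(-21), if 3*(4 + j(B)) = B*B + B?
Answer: -185220/2209 ≈ -83.848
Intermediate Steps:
t(P) = 0
l = 1/47 ≈ 0.021277
j(B) = -4 + B/3 + B²/3 (j(B) = -4 + (B*B + B)/3 = -4 + (B² + B)/3 = -4 + (B + B²)/3 = -4 + (B/3 + B²/3) = -4 + B/3 + B²/3)
(t(32) - j(l))*(-21) = (0 - (-4 + (⅓)*(1/47) + (1/47)²/3))*(-21) = (0 - (-4 + 1/141 + (⅓)*(1/2209)))*(-21) = (0 - (-4 + 1/141 + 1/6627))*(-21) = (0 - 1*(-8820/2209))*(-21) = (0 + 8820/2209)*(-21) = (8820/2209)*(-21) = -185220/2209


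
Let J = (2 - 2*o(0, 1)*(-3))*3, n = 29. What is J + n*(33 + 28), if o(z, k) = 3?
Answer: 1829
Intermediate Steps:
J = 60 (J = (2 - 2*3*(-3))*3 = (2 - 6*(-3))*3 = (2 + 18)*3 = 20*3 = 60)
J + n*(33 + 28) = 60 + 29*(33 + 28) = 60 + 29*61 = 60 + 1769 = 1829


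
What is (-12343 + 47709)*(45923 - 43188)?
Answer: 96726010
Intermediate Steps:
(-12343 + 47709)*(45923 - 43188) = 35366*2735 = 96726010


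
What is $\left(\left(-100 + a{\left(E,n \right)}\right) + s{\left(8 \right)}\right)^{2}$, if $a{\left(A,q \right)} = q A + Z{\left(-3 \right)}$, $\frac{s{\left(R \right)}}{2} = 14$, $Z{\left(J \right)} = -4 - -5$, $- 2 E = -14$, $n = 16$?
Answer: $1681$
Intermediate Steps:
$E = 7$ ($E = \left(- \frac{1}{2}\right) \left(-14\right) = 7$)
$Z{\left(J \right)} = 1$ ($Z{\left(J \right)} = -4 + 5 = 1$)
$s{\left(R \right)} = 28$ ($s{\left(R \right)} = 2 \cdot 14 = 28$)
$a{\left(A,q \right)} = 1 + A q$ ($a{\left(A,q \right)} = q A + 1 = A q + 1 = 1 + A q$)
$\left(\left(-100 + a{\left(E,n \right)}\right) + s{\left(8 \right)}\right)^{2} = \left(\left(-100 + \left(1 + 7 \cdot 16\right)\right) + 28\right)^{2} = \left(\left(-100 + \left(1 + 112\right)\right) + 28\right)^{2} = \left(\left(-100 + 113\right) + 28\right)^{2} = \left(13 + 28\right)^{2} = 41^{2} = 1681$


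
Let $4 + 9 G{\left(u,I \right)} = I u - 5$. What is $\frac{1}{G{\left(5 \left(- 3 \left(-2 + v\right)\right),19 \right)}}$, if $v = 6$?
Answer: $- \frac{3}{383} \approx -0.0078329$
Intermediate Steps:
$G{\left(u,I \right)} = -1 + \frac{I u}{9}$ ($G{\left(u,I \right)} = - \frac{4}{9} + \frac{I u - 5}{9} = - \frac{4}{9} + \frac{-5 + I u}{9} = - \frac{4}{9} + \left(- \frac{5}{9} + \frac{I u}{9}\right) = -1 + \frac{I u}{9}$)
$\frac{1}{G{\left(5 \left(- 3 \left(-2 + v\right)\right),19 \right)}} = \frac{1}{-1 + \frac{1}{9} \cdot 19 \cdot 5 \left(- 3 \left(-2 + 6\right)\right)} = \frac{1}{-1 + \frac{1}{9} \cdot 19 \cdot 5 \left(\left(-3\right) 4\right)} = \frac{1}{-1 + \frac{1}{9} \cdot 19 \cdot 5 \left(-12\right)} = \frac{1}{-1 + \frac{1}{9} \cdot 19 \left(-60\right)} = \frac{1}{-1 - \frac{380}{3}} = \frac{1}{- \frac{383}{3}} = - \frac{3}{383}$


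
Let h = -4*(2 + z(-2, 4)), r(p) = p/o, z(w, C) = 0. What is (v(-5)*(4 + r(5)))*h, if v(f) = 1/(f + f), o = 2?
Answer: 26/5 ≈ 5.2000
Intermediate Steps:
v(f) = 1/(2*f)
r(p) = p/2
h = -8 (h = -4*(2 + 0) = -4*2 = -8)
(v(-5)*(4 + r(5)))*h = (((½)/(-5))*(4 + (½)*5))*(-8) = (((½)*(-⅕))*(4 + 5/2))*(-8) = -⅒*13/2*(-8) = -13/20*(-8) = 26/5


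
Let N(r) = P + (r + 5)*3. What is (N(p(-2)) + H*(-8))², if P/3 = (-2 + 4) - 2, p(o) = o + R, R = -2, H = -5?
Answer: 1849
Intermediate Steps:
p(o) = -2 + o (p(o) = o - 2 = -2 + o)
P = 0 (P = 3*((-2 + 4) - 2) = 3*(2 - 2) = 3*0 = 0)
N(r) = 15 + 3*r (N(r) = 0 + (r + 5)*3 = 0 + (5 + r)*3 = 0 + (15 + 3*r) = 15 + 3*r)
(N(p(-2)) + H*(-8))² = ((15 + 3*(-2 - 2)) - 5*(-8))² = ((15 + 3*(-4)) + 40)² = ((15 - 12) + 40)² = (3 + 40)² = 43² = 1849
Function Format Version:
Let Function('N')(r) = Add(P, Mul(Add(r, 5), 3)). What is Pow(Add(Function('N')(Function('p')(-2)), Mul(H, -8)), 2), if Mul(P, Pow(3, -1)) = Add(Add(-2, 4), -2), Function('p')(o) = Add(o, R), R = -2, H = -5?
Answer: 1849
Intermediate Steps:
Function('p')(o) = Add(-2, o) (Function('p')(o) = Add(o, -2) = Add(-2, o))
P = 0 (P = Mul(3, Add(Add(-2, 4), -2)) = Mul(3, Add(2, -2)) = Mul(3, 0) = 0)
Function('N')(r) = Add(15, Mul(3, r)) (Function('N')(r) = Add(0, Mul(Add(r, 5), 3)) = Add(0, Mul(Add(5, r), 3)) = Add(0, Add(15, Mul(3, r))) = Add(15, Mul(3, r)))
Pow(Add(Function('N')(Function('p')(-2)), Mul(H, -8)), 2) = Pow(Add(Add(15, Mul(3, Add(-2, -2))), Mul(-5, -8)), 2) = Pow(Add(Add(15, Mul(3, -4)), 40), 2) = Pow(Add(Add(15, -12), 40), 2) = Pow(Add(3, 40), 2) = Pow(43, 2) = 1849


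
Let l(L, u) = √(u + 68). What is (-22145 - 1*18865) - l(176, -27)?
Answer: -41010 - √41 ≈ -41016.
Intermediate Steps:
l(L, u) = √(68 + u)
(-22145 - 1*18865) - l(176, -27) = (-22145 - 1*18865) - √(68 - 27) = (-22145 - 18865) - √41 = -41010 - √41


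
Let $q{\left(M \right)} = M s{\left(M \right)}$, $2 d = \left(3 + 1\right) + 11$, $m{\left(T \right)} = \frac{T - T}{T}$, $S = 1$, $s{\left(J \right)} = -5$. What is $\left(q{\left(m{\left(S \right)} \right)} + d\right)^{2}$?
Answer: $\frac{225}{4} \approx 56.25$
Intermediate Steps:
$m{\left(T \right)} = 0$ ($m{\left(T \right)} = \frac{0}{T} = 0$)
$d = \frac{15}{2}$ ($d = \frac{\left(3 + 1\right) + 11}{2} = \frac{4 + 11}{2} = \frac{1}{2} \cdot 15 = \frac{15}{2} \approx 7.5$)
$q{\left(M \right)} = - 5 M$ ($q{\left(M \right)} = M \left(-5\right) = - 5 M$)
$\left(q{\left(m{\left(S \right)} \right)} + d\right)^{2} = \left(\left(-5\right) 0 + \frac{15}{2}\right)^{2} = \left(0 + \frac{15}{2}\right)^{2} = \left(\frac{15}{2}\right)^{2} = \frac{225}{4}$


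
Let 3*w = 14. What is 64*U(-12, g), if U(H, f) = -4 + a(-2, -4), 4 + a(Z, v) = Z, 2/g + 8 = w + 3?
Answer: -640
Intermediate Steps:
w = 14/3 (w = (⅓)*14 = 14/3 ≈ 4.6667)
g = -6 (g = 2/(-8 + (14/3 + 3)) = 2/(-8 + 23/3) = 2/(-⅓) = 2*(-3) = -6)
a(Z, v) = -4 + Z
U(H, f) = -10 (U(H, f) = -4 + (-4 - 2) = -4 - 6 = -10)
64*U(-12, g) = 64*(-10) = -640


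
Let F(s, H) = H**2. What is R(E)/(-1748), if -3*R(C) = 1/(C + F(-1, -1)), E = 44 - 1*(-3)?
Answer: 1/251712 ≈ 3.9728e-6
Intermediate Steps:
E = 47 (E = 44 + 3 = 47)
R(C) = -1/(3*(1 + C)) (R(C) = -1/(3*(C + (-1)**2)) = -1/(3*(C + 1)) = -1/(3*(1 + C)))
R(E)/(-1748) = -1/(3 + 3*47)/(-1748) = -1/(3 + 141)*(-1/1748) = -1/144*(-1/1748) = 1/251712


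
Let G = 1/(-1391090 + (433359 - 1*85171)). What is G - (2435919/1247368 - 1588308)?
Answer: 1033099835761779991/650441290968 ≈ 1.5883e+6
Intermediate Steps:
G = -1/1042902 (G = 1/(-1391090 + (433359 - 85171)) = 1/(-1391090 + 348188) = 1/(-1042902) = -1/1042902 ≈ -9.5886e-7)
G - (2435919/1247368 - 1588308) = -1/1042902 - (2435919/1247368 - 1588308) = -1/1042902 - 1*(-1981202137425/1247368) = -1/1042902 + 1981202137425/1247368 = 1033099835761779991/650441290968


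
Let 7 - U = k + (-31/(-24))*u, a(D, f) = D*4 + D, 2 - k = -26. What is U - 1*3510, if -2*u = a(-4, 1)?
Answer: -42527/12 ≈ -3543.9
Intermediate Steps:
k = 28 (k = 2 - 1*(-26) = 2 + 26 = 28)
a(D, f) = 5*D (a(D, f) = 4*D + D = 5*D)
u = 10 (u = -5*(-4)/2 = -½*(-20) = 10)
U = -407/12 (U = 7 - (28 - 31/(-24)*10) = 7 - (28 - 31*(-1/24)*10) = 7 - (28 + (31/24)*10) = 7 - (28 + 155/12) = 7 - 1*491/12 = 7 - 491/12 = -407/12 ≈ -33.917)
U - 1*3510 = -407/12 - 1*3510 = -407/12 - 3510 = -42527/12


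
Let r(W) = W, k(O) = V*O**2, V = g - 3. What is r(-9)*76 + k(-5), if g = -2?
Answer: -809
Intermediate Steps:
V = -5 (V = -2 - 3 = -5)
k(O) = -5*O**2
r(-9)*76 + k(-5) = -9*76 - 5*(-5)**2 = -684 - 5*25 = -684 - 125 = -809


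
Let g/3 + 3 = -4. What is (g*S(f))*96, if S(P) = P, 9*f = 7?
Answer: -1568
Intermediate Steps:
f = 7/9 (f = (⅑)*7 = 7/9 ≈ 0.77778)
g = -21 (g = -9 + 3*(-4) = -9 - 12 = -21)
(g*S(f))*96 = -21*7/9*96 = -49/3*96 = -1568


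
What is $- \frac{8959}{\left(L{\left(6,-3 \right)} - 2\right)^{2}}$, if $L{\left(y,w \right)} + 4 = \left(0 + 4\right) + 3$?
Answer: $-8959$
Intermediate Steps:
$L{\left(y,w \right)} = 3$ ($L{\left(y,w \right)} = -4 + \left(\left(0 + 4\right) + 3\right) = -4 + \left(4 + 3\right) = -4 + 7 = 3$)
$- \frac{8959}{\left(L{\left(6,-3 \right)} - 2\right)^{2}} = - \frac{8959}{\left(3 - 2\right)^{2}} = - \frac{8959}{1^{2}} = - \frac{8959}{1} = \left(-8959\right) 1 = -8959$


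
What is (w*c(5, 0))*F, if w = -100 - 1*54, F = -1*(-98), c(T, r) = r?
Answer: 0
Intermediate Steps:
F = 98
w = -154 (w = -100 - 54 = -154)
(w*c(5, 0))*F = -154*0*98 = 0*98 = 0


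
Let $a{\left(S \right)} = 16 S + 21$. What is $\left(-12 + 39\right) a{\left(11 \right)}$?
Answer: $5319$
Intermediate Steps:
$a{\left(S \right)} = 21 + 16 S$
$\left(-12 + 39\right) a{\left(11 \right)} = \left(-12 + 39\right) \left(21 + 16 \cdot 11\right) = 27 \left(21 + 176\right) = 27 \cdot 197 = 5319$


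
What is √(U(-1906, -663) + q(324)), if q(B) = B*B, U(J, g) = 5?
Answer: √104981 ≈ 324.01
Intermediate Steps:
q(B) = B²
√(U(-1906, -663) + q(324)) = √(5 + 324²) = √(5 + 104976) = √104981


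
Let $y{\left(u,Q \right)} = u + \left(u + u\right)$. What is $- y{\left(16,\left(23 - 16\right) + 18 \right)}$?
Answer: $-48$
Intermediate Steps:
$y{\left(u,Q \right)} = 3 u$ ($y{\left(u,Q \right)} = u + 2 u = 3 u$)
$- y{\left(16,\left(23 - 16\right) + 18 \right)} = - 3 \cdot 16 = \left(-1\right) 48 = -48$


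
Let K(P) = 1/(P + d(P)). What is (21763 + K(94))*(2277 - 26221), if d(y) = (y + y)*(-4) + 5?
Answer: -340273882672/653 ≈ -5.2109e+8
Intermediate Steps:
d(y) = 5 - 8*y (d(y) = (2*y)*(-4) + 5 = -8*y + 5 = 5 - 8*y)
K(P) = 1/(5 - 7*P) (K(P) = 1/(P + (5 - 8*P)) = 1/(5 - 7*P))
(21763 + K(94))*(2277 - 26221) = (21763 - 1/(-5 + 7*94))*(2277 - 26221) = (21763 - 1/(-5 + 658))*(-23944) = (21763 - 1/653)*(-23944) = (14211238/653)*(-23944) = -340273882672/653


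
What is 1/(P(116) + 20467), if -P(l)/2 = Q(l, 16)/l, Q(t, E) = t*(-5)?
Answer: 1/20477 ≈ 4.8835e-5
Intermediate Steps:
Q(t, E) = -5*t
P(l) = 10 (P(l) = -2*(-5*l)/l = -2*(-5) = 10)
1/(P(116) + 20467) = 1/(10 + 20467) = 1/20477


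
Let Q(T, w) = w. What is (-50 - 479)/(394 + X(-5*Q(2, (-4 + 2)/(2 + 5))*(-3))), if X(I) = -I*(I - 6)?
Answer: -25921/17146 ≈ -1.5118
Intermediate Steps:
X(I) = -I*(-6 + I)
(-50 - 479)/(394 + X(-5*Q(2, (-4 + 2)/(2 + 5))*(-3))) = (-50 - 479)/(394 + (-5*(-4 + 2)/(2 + 5)*(-3))*(6 - (-5*(-4 + 2)/(2 + 5))*(-3))) = -529/(394 + (-(-10)/7*(-3))*(6 - (-(-10)/7)*(-3))) = -529/(394 + (-5*(-2/7)*(-3))*(6 - (-5*(-2/7))*(-3))) = -529/(394 + ((10/7)*(-3))*(6 - 10*(-3)/7)) = -529/(394 - 30*(6 - 1*(-30/7))/7) = -529/(394 - 30*(6 + 30/7)/7) = -529/(394 - 30/7*72/7) = -529/(394 - 2160/49) = -529/17146/49 = -529*49/17146 = -25921/17146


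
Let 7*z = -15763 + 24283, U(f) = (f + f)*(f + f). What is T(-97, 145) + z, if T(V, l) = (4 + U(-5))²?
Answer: 84232/7 ≈ 12033.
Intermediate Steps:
U(f) = 4*f² (U(f) = (2*f)*(2*f) = 4*f²)
z = 8520/7 (z = (-15763 + 24283)/7 = (⅐)*8520 = 8520/7 ≈ 1217.1)
T(V, l) = 10816 (T(V, l) = (4 + 4*(-5)²)² = (4 + 4*25)² = (4 + 100)² = 104² = 10816)
T(-97, 145) + z = 10816 + 8520/7 = 84232/7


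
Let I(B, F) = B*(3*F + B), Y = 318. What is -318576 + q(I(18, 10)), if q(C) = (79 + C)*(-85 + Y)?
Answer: -98857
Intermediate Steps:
I(B, F) = B*(B + 3*F)
q(C) = 18407 + 233*C (q(C) = (79 + C)*(-85 + 318) = (79 + C)*233 = 18407 + 233*C)
-318576 + q(I(18, 10)) = -318576 + (18407 + 233*(18*(18 + 3*10))) = -318576 + (18407 + 233*(18*(18 + 30))) = -318576 + (18407 + 233*(18*48)) = -318576 + (18407 + 233*864) = -318576 + (18407 + 201312) = -318576 + 219719 = -98857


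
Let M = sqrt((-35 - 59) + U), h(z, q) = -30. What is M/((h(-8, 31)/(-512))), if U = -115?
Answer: 256*I*sqrt(209)/15 ≈ 246.73*I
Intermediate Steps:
M = I*sqrt(209) (M = sqrt((-35 - 59) - 115) = sqrt(-94 - 115) = sqrt(-209) = I*sqrt(209) ≈ 14.457*I)
M/((h(-8, 31)/(-512))) = (I*sqrt(209))/((-30/(-512))) = (I*sqrt(209))/((-30*(-1/512))) = (I*sqrt(209))/(15/256) = (I*sqrt(209))*(256/15) = 256*I*sqrt(209)/15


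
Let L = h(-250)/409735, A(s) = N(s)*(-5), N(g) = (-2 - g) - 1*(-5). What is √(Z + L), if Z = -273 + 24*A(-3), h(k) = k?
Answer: I*√18471766567/4313 ≈ 31.512*I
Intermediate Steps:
N(g) = 3 - g (N(g) = (-2 - g) + 5 = 3 - g)
A(s) = -15 + 5*s (A(s) = (3 - s)*(-5) = -15 + 5*s)
L = -50/81947 (L = -250/409735 = -250*1/409735 = -50/81947 ≈ -0.00061015)
Z = -993 (Z = -273 + 24*(-15 + 5*(-3)) = -273 + 24*(-15 - 15) = -273 + 24*(-30) = -273 - 720 = -993)
√(Z + L) = √(-993 - 50/81947) = √(-81373421/81947) = I*√18471766567/4313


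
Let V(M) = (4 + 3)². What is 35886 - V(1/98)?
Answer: 35837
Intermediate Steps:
V(M) = 49 (V(M) = 7² = 49)
35886 - V(1/98) = 35886 - 1*49 = 35886 - 49 = 35837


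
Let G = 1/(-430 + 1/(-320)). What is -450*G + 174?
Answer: 2676286/15289 ≈ 175.05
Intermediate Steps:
G = -320/137601 (G = 1/(-430 - 1/320) = 1/(-137601/320) = -320/137601 ≈ -0.0023256)
-450*G + 174 = -450*(-320/137601) + 174 = 16000/15289 + 174 = 2676286/15289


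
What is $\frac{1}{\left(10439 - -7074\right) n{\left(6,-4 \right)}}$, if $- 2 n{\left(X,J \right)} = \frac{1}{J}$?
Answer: $\frac{8}{17513} \approx 0.0004568$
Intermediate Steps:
$n{\left(X,J \right)} = - \frac{1}{2 J}$
$\frac{1}{\left(10439 - -7074\right) n{\left(6,-4 \right)}} = \frac{1}{\left(10439 - -7074\right) \left(- \frac{1}{2 \left(-4\right)}\right)} = \frac{1}{\left(10439 + 7074\right) \left(\left(- \frac{1}{2}\right) \left(- \frac{1}{4}\right)\right)} = \frac{1}{17513 \cdot \frac{1}{8}} = \frac{1}{\frac{17513}{8}} = \frac{8}{17513}$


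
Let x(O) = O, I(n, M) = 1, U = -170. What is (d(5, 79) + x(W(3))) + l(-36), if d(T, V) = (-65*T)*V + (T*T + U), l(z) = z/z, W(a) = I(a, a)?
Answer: -25818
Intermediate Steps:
W(a) = 1
l(z) = 1
d(T, V) = -170 + T**2 - 65*T*V (d(T, V) = (-65*T)*V + (T*T - 170) = -65*T*V + (T**2 - 170) = -65*T*V + (-170 + T**2) = -170 + T**2 - 65*T*V)
(d(5, 79) + x(W(3))) + l(-36) = ((-170 + 5**2 - 65*5*79) + 1) + 1 = ((-170 + 25 - 25675) + 1) + 1 = (-25820 + 1) + 1 = -25819 + 1 = -25818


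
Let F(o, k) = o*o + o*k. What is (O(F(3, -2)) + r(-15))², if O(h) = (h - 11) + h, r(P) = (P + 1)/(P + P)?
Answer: 4624/225 ≈ 20.551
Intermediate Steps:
F(o, k) = o² + k*o
r(P) = (1 + P)/(2*P) (r(P) = (1 + P)/((2*P)) = (1 + P)*(1/(2*P)) = (1 + P)/(2*P))
O(h) = -11 + 2*h (O(h) = (-11 + h) + h = -11 + 2*h)
(O(F(3, -2)) + r(-15))² = ((-11 + 2*(3*(-2 + 3))) + (½)*(1 - 15)/(-15))² = ((-11 + 2*(3*1)) + (½)*(-1/15)*(-14))² = ((-11 + 2*3) + 7/15)² = ((-11 + 6) + 7/15)² = (-5 + 7/15)² = (-68/15)² = 4624/225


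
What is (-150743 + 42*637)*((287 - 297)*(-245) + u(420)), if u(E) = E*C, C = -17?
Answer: 581508410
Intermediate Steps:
u(E) = -17*E (u(E) = E*(-17) = -17*E)
(-150743 + 42*637)*((287 - 297)*(-245) + u(420)) = (-150743 + 42*637)*((287 - 297)*(-245) - 17*420) = (-150743 + 26754)*(-10*(-245) - 7140) = -123989*(2450 - 7140) = -123989*(-4690) = 581508410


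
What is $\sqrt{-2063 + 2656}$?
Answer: $\sqrt{593} \approx 24.352$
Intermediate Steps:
$\sqrt{-2063 + 2656} = \sqrt{593}$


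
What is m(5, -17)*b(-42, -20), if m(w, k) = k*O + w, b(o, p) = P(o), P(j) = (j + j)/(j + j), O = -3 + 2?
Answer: 22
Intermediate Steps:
O = -1
P(j) = 1 (P(j) = (2*j)/((2*j)) = (2*j)*(1/(2*j)) = 1)
b(o, p) = 1
m(w, k) = w - k (m(w, k) = k*(-1) + w = -k + w = w - k)
m(5, -17)*b(-42, -20) = (5 - 1*(-17))*1 = (5 + 17)*1 = 22*1 = 22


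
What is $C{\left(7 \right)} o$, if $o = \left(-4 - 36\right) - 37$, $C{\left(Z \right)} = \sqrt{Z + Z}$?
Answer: $- 77 \sqrt{14} \approx -288.11$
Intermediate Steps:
$C{\left(Z \right)} = \sqrt{2} \sqrt{Z}$ ($C{\left(Z \right)} = \sqrt{2 Z} = \sqrt{2} \sqrt{Z}$)
$o = -77$ ($o = -40 - 37 = -77$)
$C{\left(7 \right)} o = \sqrt{2} \sqrt{7} \left(-77\right) = \sqrt{14} \left(-77\right) = - 77 \sqrt{14}$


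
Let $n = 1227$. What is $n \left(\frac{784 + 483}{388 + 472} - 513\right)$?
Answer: $- \frac{539773251}{860} \approx -6.2764 \cdot 10^{5}$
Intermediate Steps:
$n \left(\frac{784 + 483}{388 + 472} - 513\right) = 1227 \left(\frac{784 + 483}{388 + 472} - 513\right) = 1227 \left(\frac{1267}{860} - 513\right) = 1227 \left(- \frac{439913}{860}\right) = - \frac{539773251}{860}$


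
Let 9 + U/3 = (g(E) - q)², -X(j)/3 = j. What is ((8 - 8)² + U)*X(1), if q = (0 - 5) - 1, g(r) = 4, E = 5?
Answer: -819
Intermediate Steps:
X(j) = -3*j
q = -6 (q = -5 - 1 = -6)
U = 273 (U = -27 + 3*(4 - 1*(-6))² = -27 + 3*(4 + 6)² = -27 + 3*10² = -27 + 3*100 = -27 + 300 = 273)
((8 - 8)² + U)*X(1) = ((8 - 8)² + 273)*(-3*1) = (0² + 273)*(-3) = (0 + 273)*(-3) = 273*(-3) = -819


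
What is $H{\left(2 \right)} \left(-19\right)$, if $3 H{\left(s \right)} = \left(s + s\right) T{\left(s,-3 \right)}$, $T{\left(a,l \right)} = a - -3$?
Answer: $- \frac{380}{3} \approx -126.67$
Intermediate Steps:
$T{\left(a,l \right)} = 3 + a$ ($T{\left(a,l \right)} = a + 3 = 3 + a$)
$H{\left(s \right)} = \frac{2 s \left(3 + s\right)}{3}$ ($H{\left(s \right)} = \frac{\left(s + s\right) \left(3 + s\right)}{3} = \frac{2 s \left(3 + s\right)}{3}$)
$H{\left(2 \right)} \left(-19\right) = \frac{2}{3} \cdot 2 \left(3 + 2\right) \left(-19\right) = \frac{2}{3} \cdot 2 \cdot 5 \left(-19\right) = \frac{20}{3} \left(-19\right) = - \frac{380}{3}$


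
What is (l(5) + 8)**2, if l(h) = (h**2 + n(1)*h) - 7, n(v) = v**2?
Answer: 961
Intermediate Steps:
l(h) = -7 + h + h**2 (l(h) = (h**2 + 1**2*h) - 7 = (h**2 + 1*h) - 7 = (h**2 + h) - 7 = (h + h**2) - 7 = -7 + h + h**2)
(l(5) + 8)**2 = ((-7 + 5 + 5**2) + 8)**2 = ((-7 + 5 + 25) + 8)**2 = (23 + 8)**2 = 31**2 = 961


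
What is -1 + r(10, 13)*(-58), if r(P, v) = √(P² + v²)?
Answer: -1 - 58*√269 ≈ -952.27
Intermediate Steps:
-1 + r(10, 13)*(-58) = -1 + √(10² + 13²)*(-58) = -1 + √(100 + 169)*(-58) = -1 + √269*(-58) = -1 - 58*√269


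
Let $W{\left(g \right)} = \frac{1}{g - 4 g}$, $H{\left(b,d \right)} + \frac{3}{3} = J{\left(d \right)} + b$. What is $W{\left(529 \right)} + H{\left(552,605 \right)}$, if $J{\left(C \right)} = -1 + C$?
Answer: $\frac{1832984}{1587} \approx 1155.0$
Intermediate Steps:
$H{\left(b,d \right)} = -2 + b + d$ ($H{\left(b,d \right)} = -1 + \left(\left(-1 + d\right) + b\right) = -1 + \left(-1 + b + d\right) = -2 + b + d$)
$W{\left(g \right)} = - \frac{1}{3 g}$ ($W{\left(g \right)} = \frac{1}{\left(-3\right) g} = - \frac{1}{3 g}$)
$W{\left(529 \right)} + H{\left(552,605 \right)} = - \frac{1}{3 \cdot 529} + \left(-2 + 552 + 605\right) = \left(- \frac{1}{3}\right) \frac{1}{529} + 1155 = - \frac{1}{1587} + 1155 = \frac{1832984}{1587}$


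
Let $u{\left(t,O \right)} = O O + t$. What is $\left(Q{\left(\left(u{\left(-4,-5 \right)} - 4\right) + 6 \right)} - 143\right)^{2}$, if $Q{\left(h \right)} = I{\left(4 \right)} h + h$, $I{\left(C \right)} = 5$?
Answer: $25$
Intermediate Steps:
$u{\left(t,O \right)} = t + O^{2}$ ($u{\left(t,O \right)} = O^{2} + t = t + O^{2}$)
$Q{\left(h \right)} = 6 h$ ($Q{\left(h \right)} = 5 h + h = 6 h$)
$\left(Q{\left(\left(u{\left(-4,-5 \right)} - 4\right) + 6 \right)} - 143\right)^{2} = \left(6 \left(\left(\left(-4 + \left(-5\right)^{2}\right) - 4\right) + 6\right) - 143\right)^{2} = \left(6 \left(\left(\left(-4 + 25\right) - 4\right) + 6\right) - 143\right)^{2} = \left(6 \left(\left(21 - 4\right) + 6\right) - 143\right)^{2} = \left(6 \left(17 + 6\right) - 143\right)^{2} = \left(6 \cdot 23 - 143\right)^{2} = \left(138 - 143\right)^{2} = \left(-5\right)^{2} = 25$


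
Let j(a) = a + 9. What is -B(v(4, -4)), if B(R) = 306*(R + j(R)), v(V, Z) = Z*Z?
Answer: -12546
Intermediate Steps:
v(V, Z) = Z²
j(a) = 9 + a
B(R) = 2754 + 612*R (B(R) = 306*(R + (9 + R)) = 306*(9 + 2*R) = 2754 + 612*R)
-B(v(4, -4)) = -(2754 + 612*(-4)²) = -(2754 + 612*16) = -(2754 + 9792) = -1*12546 = -12546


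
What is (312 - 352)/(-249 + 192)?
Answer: 40/57 ≈ 0.70175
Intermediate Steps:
(312 - 352)/(-249 + 192) = -40/(-57) = -40*(-1/57) = 40/57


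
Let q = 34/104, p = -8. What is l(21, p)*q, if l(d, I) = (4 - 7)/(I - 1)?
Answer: 17/156 ≈ 0.10897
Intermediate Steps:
l(d, I) = -3/(-1 + I)
q = 17/52 (q = 34*(1/104) = 17/52 ≈ 0.32692)
l(21, p)*q = -3/(-1 - 8)*(17/52) = -3/(-9)*(17/52) = -3*(-⅑)*(17/52) = (⅓)*(17/52) = 17/156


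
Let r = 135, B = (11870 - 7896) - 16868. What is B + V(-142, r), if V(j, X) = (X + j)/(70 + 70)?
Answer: -257881/20 ≈ -12894.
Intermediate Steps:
B = -12894 (B = 3974 - 16868 = -12894)
V(j, X) = X/140 + j/140 (V(j, X) = (X + j)/140 = (X + j)*(1/140) = X/140 + j/140)
B + V(-142, r) = -12894 + ((1/140)*135 + (1/140)*(-142)) = -12894 + (27/28 - 71/70) = -12894 - 1/20 = -257881/20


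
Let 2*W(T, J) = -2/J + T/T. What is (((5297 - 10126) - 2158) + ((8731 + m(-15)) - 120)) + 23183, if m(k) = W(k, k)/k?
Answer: 11163133/450 ≈ 24807.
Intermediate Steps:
W(T, J) = 1/2 - 1/J (W(T, J) = (-2/J + T/T)/2 = (-2/J + 1)/2 = (1 - 2/J)/2 = 1/2 - 1/J)
m(k) = (-2 + k)/(2*k**2) (m(k) = ((-2 + k)/(2*k))/k = (-2 + k)/(2*k**2))
(((5297 - 10126) - 2158) + ((8731 + m(-15)) - 120)) + 23183 = (((5297 - 10126) - 2158) + ((8731 + (1/2)*(-2 - 15)/(-15)**2) - 120)) + 23183 = ((-4829 - 2158) + ((8731 + (1/2)*(1/225)*(-17)) - 120)) + 23183 = (-6987 + ((8731 - 17/450) - 120)) + 23183 = (-6987 + (3928933/450 - 120)) + 23183 = (-6987 + 3874933/450) + 23183 = 730783/450 + 23183 = 11163133/450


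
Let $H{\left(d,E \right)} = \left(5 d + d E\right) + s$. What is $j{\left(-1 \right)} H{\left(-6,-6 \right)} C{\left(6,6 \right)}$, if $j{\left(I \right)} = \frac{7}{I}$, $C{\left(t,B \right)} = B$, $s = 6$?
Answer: $-504$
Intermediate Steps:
$H{\left(d,E \right)} = 6 + 5 d + E d$ ($H{\left(d,E \right)} = \left(5 d + d E\right) + 6 = \left(5 d + E d\right) + 6 = 6 + 5 d + E d$)
$j{\left(-1 \right)} H{\left(-6,-6 \right)} C{\left(6,6 \right)} = \frac{7}{-1} \left(6 + 5 \left(-6\right) - -36\right) 6 = 7 \left(-1\right) \left(6 - 30 + 36\right) 6 = \left(-7\right) 12 \cdot 6 = \left(-84\right) 6 = -504$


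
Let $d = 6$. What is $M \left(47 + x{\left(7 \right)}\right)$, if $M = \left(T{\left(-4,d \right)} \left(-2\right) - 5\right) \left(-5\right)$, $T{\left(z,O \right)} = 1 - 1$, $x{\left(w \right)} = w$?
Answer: $1350$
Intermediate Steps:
$T{\left(z,O \right)} = 0$ ($T{\left(z,O \right)} = 1 - 1 = 0$)
$M = 25$ ($M = \left(0 \left(-2\right) - 5\right) \left(-5\right) = \left(0 - 5\right) \left(-5\right) = \left(-5\right) \left(-5\right) = 25$)
$M \left(47 + x{\left(7 \right)}\right) = 25 \left(47 + 7\right) = 25 \cdot 54 = 1350$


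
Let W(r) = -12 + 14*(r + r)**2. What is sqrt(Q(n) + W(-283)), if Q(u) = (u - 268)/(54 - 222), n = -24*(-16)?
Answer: sqrt(7911489390)/42 ≈ 2117.8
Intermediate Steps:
n = 384
Q(u) = 67/42 - u/168 (Q(u) = (-268 + u)/(-168) = (-268 + u)*(-1/168) = 67/42 - u/168)
W(r) = -12 + 56*r**2 (W(r) = -12 + 14*(2*r)**2 = -12 + 14*(4*r**2) = -12 + 56*r**2)
sqrt(Q(n) + W(-283)) = sqrt((67/42 - 1/168*384) + (-12 + 56*(-283)**2)) = sqrt((67/42 - 16/7) + (-12 + 56*80089)) = sqrt(-29/42 + (-12 + 4484984)) = sqrt(-29/42 + 4484972) = sqrt(188368795/42) = sqrt(7911489390)/42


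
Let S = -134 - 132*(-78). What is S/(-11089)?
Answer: -10162/11089 ≈ -0.91640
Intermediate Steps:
S = 10162 (S = -134 + 10296 = 10162)
S/(-11089) = 10162/(-11089) = 10162*(-1/11089) = -10162/11089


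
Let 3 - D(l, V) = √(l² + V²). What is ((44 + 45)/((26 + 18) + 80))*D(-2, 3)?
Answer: 267/124 - 89*√13/124 ≈ -0.43463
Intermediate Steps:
D(l, V) = 3 - √(V² + l²) (D(l, V) = 3 - √(l² + V²) = 3 - √(V² + l²))
((44 + 45)/((26 + 18) + 80))*D(-2, 3) = ((44 + 45)/((26 + 18) + 80))*(3 - √(3² + (-2)²)) = (89/(44 + 80))*(3 - √(9 + 4)) = (89/124)*(3 - √13) = (89*(1/124))*(3 - √13) = 89*(3 - √13)/124 = 267/124 - 89*√13/124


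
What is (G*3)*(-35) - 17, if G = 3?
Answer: -332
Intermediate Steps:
(G*3)*(-35) - 17 = (3*3)*(-35) - 17 = 9*(-35) - 17 = -315 - 17 = -332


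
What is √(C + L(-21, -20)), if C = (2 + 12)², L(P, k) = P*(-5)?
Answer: √301 ≈ 17.349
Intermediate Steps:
L(P, k) = -5*P
C = 196 (C = 14² = 196)
√(C + L(-21, -20)) = √(196 - 5*(-21)) = √(196 + 105) = √301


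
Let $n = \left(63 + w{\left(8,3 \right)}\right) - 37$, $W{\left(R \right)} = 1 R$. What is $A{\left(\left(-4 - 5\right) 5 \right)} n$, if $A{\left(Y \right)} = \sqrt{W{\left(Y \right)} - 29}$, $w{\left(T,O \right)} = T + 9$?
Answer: $43 i \sqrt{74} \approx 369.9 i$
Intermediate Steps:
$W{\left(R \right)} = R$
$w{\left(T,O \right)} = 9 + T$
$A{\left(Y \right)} = \sqrt{-29 + Y}$ ($A{\left(Y \right)} = \sqrt{Y - 29} = \sqrt{-29 + Y}$)
$n = 43$ ($n = \left(63 + \left(9 + 8\right)\right) - 37 = \left(63 + 17\right) - 37 = 80 - 37 = 43$)
$A{\left(\left(-4 - 5\right) 5 \right)} n = \sqrt{-29 + \left(-4 - 5\right) 5} \cdot 43 = \sqrt{-29 - 45} \cdot 43 = \sqrt{-74} \cdot 43 = i \sqrt{74} \cdot 43 = 43 i \sqrt{74}$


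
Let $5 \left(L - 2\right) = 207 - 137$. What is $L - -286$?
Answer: $302$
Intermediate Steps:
$L = 16$ ($L = 2 + \frac{207 - 137}{5} = 2 + \frac{1}{5} \cdot 70 = 2 + 14 = 16$)
$L - -286 = 16 - -286 = 16 + 286 = 302$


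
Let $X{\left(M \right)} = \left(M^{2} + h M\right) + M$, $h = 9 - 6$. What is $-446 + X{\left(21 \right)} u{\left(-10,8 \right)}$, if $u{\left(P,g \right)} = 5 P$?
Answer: $-26696$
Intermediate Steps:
$h = 3$
$X{\left(M \right)} = M^{2} + 4 M$ ($X{\left(M \right)} = \left(M^{2} + 3 M\right) + M = M^{2} + 4 M$)
$-446 + X{\left(21 \right)} u{\left(-10,8 \right)} = -446 + 21 \left(4 + 21\right) 5 \left(-10\right) = -446 + 21 \cdot 25 \left(-50\right) = -446 + 525 \left(-50\right) = -446 - 26250 = -26696$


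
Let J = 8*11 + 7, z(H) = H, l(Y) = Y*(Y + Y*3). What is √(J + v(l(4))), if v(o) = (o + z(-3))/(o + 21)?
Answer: 6*√19210/85 ≈ 9.7835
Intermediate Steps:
l(Y) = 4*Y² (l(Y) = Y*(Y + 3*Y) = Y*(4*Y) = 4*Y²)
J = 95 (J = 88 + 7 = 95)
v(o) = (-3 + o)/(21 + o) (v(o) = (o - 3)/(o + 21) = (-3 + o)/(21 + o))
√(J + v(l(4))) = √(95 + (-3 + 4*4²)/(21 + 4*4²)) = √(95 + (-3 + 4*16)/(21 + 4*16)) = √(95 + (-3 + 64)/(21 + 64)) = √(95 + 61/85) = √(8136/85) = 6*√19210/85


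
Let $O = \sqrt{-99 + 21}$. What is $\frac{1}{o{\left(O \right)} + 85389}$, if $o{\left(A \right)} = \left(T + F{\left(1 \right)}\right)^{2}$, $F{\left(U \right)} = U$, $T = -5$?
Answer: $\frac{1}{85405} \approx 1.1709 \cdot 10^{-5}$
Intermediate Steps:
$O = i \sqrt{78}$ ($O = \sqrt{-78} = i \sqrt{78} \approx 8.8318 i$)
$o{\left(A \right)} = 16$ ($o{\left(A \right)} = \left(-5 + 1\right)^{2} = \left(-4\right)^{2} = 16$)
$\frac{1}{o{\left(O \right)} + 85389} = \frac{1}{16 + 85389} = \frac{1}{85405}$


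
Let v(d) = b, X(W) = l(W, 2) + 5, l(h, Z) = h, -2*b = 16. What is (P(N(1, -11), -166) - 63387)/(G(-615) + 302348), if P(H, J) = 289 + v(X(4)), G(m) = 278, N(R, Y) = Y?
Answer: -31553/151313 ≈ -0.20853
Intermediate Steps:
b = -8 (b = -½*16 = -8)
X(W) = 5 + W (X(W) = W + 5 = 5 + W)
v(d) = -8
P(H, J) = 281 (P(H, J) = 289 - 8 = 281)
(P(N(1, -11), -166) - 63387)/(G(-615) + 302348) = (281 - 63387)/(278 + 302348) = -63106/302626 = -63106*1/302626 = -31553/151313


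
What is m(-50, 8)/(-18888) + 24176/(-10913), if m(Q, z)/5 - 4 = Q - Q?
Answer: -114213637/51531186 ≈ -2.2164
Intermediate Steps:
m(Q, z) = 20 (m(Q, z) = 20 + 5*(Q - Q) = 20 + 5*0 = 20 + 0 = 20)
m(-50, 8)/(-18888) + 24176/(-10913) = 20/(-18888) + 24176/(-10913) = 20*(-1/18888) + 24176*(-1/10913) = -5/4722 - 24176/10913 = -114213637/51531186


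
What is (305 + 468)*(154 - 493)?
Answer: -262047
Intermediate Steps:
(305 + 468)*(154 - 493) = 773*(-339) = -262047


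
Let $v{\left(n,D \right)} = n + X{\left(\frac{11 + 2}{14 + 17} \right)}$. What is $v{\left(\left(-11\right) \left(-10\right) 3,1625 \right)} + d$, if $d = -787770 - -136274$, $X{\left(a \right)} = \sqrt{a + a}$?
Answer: $-651166 + \frac{\sqrt{806}}{31} \approx -6.5117 \cdot 10^{5}$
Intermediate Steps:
$X{\left(a \right)} = \sqrt{2} \sqrt{a}$ ($X{\left(a \right)} = \sqrt{2 a} = \sqrt{2} \sqrt{a}$)
$v{\left(n,D \right)} = n + \frac{\sqrt{806}}{31}$ ($v{\left(n,D \right)} = n + \sqrt{2} \sqrt{\frac{11 + 2}{14 + 17}} = n + \sqrt{2} \sqrt{\frac{13}{31}} = n + \sqrt{2} \frac{\sqrt{403}}{31} = n + \frac{\sqrt{806}}{31}$)
$d = -651496$ ($d = -787770 + 136274 = -651496$)
$v{\left(\left(-11\right) \left(-10\right) 3,1625 \right)} + d = \left(\left(-11\right) \left(-10\right) 3 + \frac{\sqrt{806}}{31}\right) - 651496 = \left(110 \cdot 3 + \frac{\sqrt{806}}{31}\right) - 651496 = \left(330 + \frac{\sqrt{806}}{31}\right) - 651496 = -651166 + \frac{\sqrt{806}}{31}$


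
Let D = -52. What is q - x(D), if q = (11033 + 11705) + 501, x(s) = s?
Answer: 23291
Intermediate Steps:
q = 23239 (q = 22738 + 501 = 23239)
q - x(D) = 23239 - 1*(-52) = 23239 + 52 = 23291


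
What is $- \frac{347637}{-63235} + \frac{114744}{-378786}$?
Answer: $\frac{20737365307}{3992088785} \approx 5.1946$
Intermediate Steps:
$- \frac{347637}{-63235} + \frac{114744}{-378786} = \left(-347637\right) \left(- \frac{1}{63235}\right) + 114744 \left(- \frac{1}{378786}\right) = \frac{347637}{63235} - \frac{19124}{63131} = \frac{20737365307}{3992088785}$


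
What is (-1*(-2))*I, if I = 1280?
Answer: 2560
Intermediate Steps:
(-1*(-2))*I = -1*(-2)*1280 = 2*1280 = 2560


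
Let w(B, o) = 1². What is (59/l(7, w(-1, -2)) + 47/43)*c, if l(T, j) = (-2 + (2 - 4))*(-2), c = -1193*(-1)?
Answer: 3475209/344 ≈ 10102.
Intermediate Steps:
w(B, o) = 1
c = 1193
l(T, j) = 8 (l(T, j) = (-2 - 2)*(-2) = -4*(-2) = 8)
(59/l(7, w(-1, -2)) + 47/43)*c = (59/8 + 47/43)*1193 = (2913/344)*1193 = 3475209/344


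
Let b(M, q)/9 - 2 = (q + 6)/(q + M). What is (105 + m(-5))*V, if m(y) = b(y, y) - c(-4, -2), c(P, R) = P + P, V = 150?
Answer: 19515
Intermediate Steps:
b(M, q) = 18 + 9*(6 + q)/(M + q) (b(M, q) = 18 + 9*((q + 6)/(q + M)) = 18 + 9*((6 + q)/(M + q)) = 18 + 9*(6 + q)/(M + q))
c(P, R) = 2*P
m(y) = 8 + 9*(6 + 5*y)/(2*y) (m(y) = 9*(6 + 2*y + 3*y)/(y + y) - 2*(-4) = 9*(6 + 5*y)/((2*y)) - 1*(-8) = 9*(1/(2*y))*(6 + 5*y) + 8 = 9*(6 + 5*y)/(2*y) + 8 = 8 + 9*(6 + 5*y)/(2*y))
(105 + m(-5))*V = (105 + (61/2 + 27/(-5)))*150 = (105 + (61/2 + 27*(-⅕)))*150 = (105 + (61/2 - 27/5))*150 = (105 + 251/10)*150 = (1301/10)*150 = 19515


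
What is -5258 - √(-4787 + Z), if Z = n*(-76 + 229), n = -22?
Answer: -5258 - I*√8153 ≈ -5258.0 - 90.294*I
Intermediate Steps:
Z = -3366 (Z = -22*(-76 + 229) = -22*153 = -3366)
-5258 - √(-4787 + Z) = -5258 - √(-4787 - 3366) = -5258 - √(-8153) = -5258 - I*√8153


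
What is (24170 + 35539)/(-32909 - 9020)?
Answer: -59709/41929 ≈ -1.4240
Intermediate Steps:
(24170 + 35539)/(-32909 - 9020) = 59709/(-41929) = 59709*(-1/41929) = -59709/41929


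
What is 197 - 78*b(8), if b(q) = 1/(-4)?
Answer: 433/2 ≈ 216.50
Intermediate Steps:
b(q) = -¼
197 - 78*b(8) = 197 - 78*(-¼) = 197 + 39/2 = 433/2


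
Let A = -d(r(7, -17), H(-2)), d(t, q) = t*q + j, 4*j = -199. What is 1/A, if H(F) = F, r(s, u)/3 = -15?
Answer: -4/161 ≈ -0.024845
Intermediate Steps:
j = -199/4 (j = (¼)*(-199) = -199/4 ≈ -49.750)
r(s, u) = -45 (r(s, u) = 3*(-15) = -45)
d(t, q) = -199/4 + q*t (d(t, q) = t*q - 199/4 = q*t - 199/4 = -199/4 + q*t)
A = -161/4 (A = -(-199/4 - 2*(-45)) = -(-199/4 + 90) = -1*161/4 = -161/4 ≈ -40.250)
1/A = 1/(-161/4) = -4/161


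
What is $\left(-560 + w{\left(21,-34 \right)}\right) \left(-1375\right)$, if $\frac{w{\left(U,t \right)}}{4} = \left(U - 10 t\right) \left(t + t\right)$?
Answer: $135784000$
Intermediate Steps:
$w{\left(U,t \right)} = 8 t \left(U - 10 t\right)$ ($w{\left(U,t \right)} = 4 \left(U - 10 t\right) \left(t + t\right) = 4 \left(U - 10 t\right) 2 t = 4 \cdot 2 t \left(U - 10 t\right) = 8 t \left(U - 10 t\right)$)
$\left(-560 + w{\left(21,-34 \right)}\right) \left(-1375\right) = \left(-560 + 8 \left(-34\right) \left(21 - -340\right)\right) \left(-1375\right) = \left(-560 + 8 \left(-34\right) \left(21 + 340\right)\right) \left(-1375\right) = \left(-560 + 8 \left(-34\right) 361\right) \left(-1375\right) = \left(-560 - 98192\right) \left(-1375\right) = \left(-98752\right) \left(-1375\right) = 135784000$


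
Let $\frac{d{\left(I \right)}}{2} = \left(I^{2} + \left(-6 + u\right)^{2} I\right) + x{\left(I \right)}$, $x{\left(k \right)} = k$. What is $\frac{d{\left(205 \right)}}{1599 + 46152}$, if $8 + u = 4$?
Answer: $\frac{41820}{15917} \approx 2.6274$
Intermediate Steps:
$u = -4$ ($u = -8 + 4 = -4$)
$d{\left(I \right)} = 2 I^{2} + 202 I$ ($d{\left(I \right)} = 2 \left(\left(I^{2} + \left(-6 - 4\right)^{2} I\right) + I\right) = 2 \left(\left(I^{2} + \left(-10\right)^{2} I\right) + I\right) = 2 \left(\left(I^{2} + 100 I\right) + I\right) = 2 \left(I^{2} + 101 I\right) = 2 I^{2} + 202 I$)
$\frac{d{\left(205 \right)}}{1599 + 46152} = \frac{2 \cdot 205 \left(101 + 205\right)}{1599 + 46152} = \frac{2 \cdot 205 \cdot 306}{47751} = 125460 \cdot \frac{1}{47751} = \frac{41820}{15917}$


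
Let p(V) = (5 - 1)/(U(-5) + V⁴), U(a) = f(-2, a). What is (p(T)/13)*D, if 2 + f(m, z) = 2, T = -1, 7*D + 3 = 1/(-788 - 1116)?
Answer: -5713/43316 ≈ -0.13189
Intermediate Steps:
D = -5713/13328 (D = -3/7 + 1/(7*(-788 - 1116)) = -3/7 + (⅐)/(-1904) = -3/7 + (⅐)*(-1/1904) = -3/7 - 1/13328 = -5713/13328 ≈ -0.42865)
f(m, z) = 0 (f(m, z) = -2 + 2 = 0)
U(a) = 0
p(V) = 4/V⁴ (p(V) = (5 - 1)/(0 + V⁴) = 4/(V⁴) = 4/V⁴)
(p(T)/13)*D = ((4/(-1)⁴)/13)*(-5713/13328) = ((4*1)*(1/13))*(-5713/13328) = (4*(1/13))*(-5713/13328) = (4/13)*(-5713/13328) = -5713/43316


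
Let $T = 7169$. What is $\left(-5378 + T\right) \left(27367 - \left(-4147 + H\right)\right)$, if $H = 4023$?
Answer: $49236381$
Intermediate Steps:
$\left(-5378 + T\right) \left(27367 - \left(-4147 + H\right)\right) = \left(-5378 + 7169\right) \left(27367 + \left(4147 - 4023\right)\right) = 1791 \left(27367 + \left(4147 - 4023\right)\right) = 1791 \left(27367 + 124\right) = 1791 \cdot 27491 = 49236381$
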